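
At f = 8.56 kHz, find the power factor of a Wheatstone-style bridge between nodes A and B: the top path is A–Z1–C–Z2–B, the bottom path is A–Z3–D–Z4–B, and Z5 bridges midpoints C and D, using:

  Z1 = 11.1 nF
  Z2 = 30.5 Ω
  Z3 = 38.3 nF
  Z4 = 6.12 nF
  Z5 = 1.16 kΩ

Step 1 — Angular frequency: ω = 2π·f = 2π·8560 = 5.378e+04 rad/s.
Step 2 — Component impedances:
  Z1: Z = 1/(jωC) = -j/(ω·C) = 0 - j1675 Ω
  Z2: Z = R = 30.5 Ω
  Z3: Z = 1/(jωC) = -j/(ω·C) = 0 - j485.5 Ω
  Z4: Z = 1/(jωC) = -j/(ω·C) = 0 - j3038 Ω
  Z5: Z = R = 1160 Ω
Step 3 — Bridge requires nodal analysis (the Z5 bridge couples midpoints C and D, so the two paths cannot be reduced to a simple series/parallel combination). Setting node B to ground and injecting 1 A at node A, the 3-node admittance system at A, C, D solves to V_A = Z_AB = 399.4 - j732.3 Ω = 834.1∠-61.4° Ω.
Step 4 — Power factor: PF = cos(φ) = Re(Z)/|Z| = 399.4/834.1 = 0.4788.
Step 5 — Type: Im(Z) = -732.3 ⇒ leading (phase φ = -61.4°).

PF = 0.4788 (leading, φ = -61.4°)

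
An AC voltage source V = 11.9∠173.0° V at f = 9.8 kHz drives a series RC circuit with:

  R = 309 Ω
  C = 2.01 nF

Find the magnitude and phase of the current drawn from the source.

Step 1 — Angular frequency: ω = 2π·f = 2π·9800 = 6.158e+04 rad/s.
Step 2 — Component impedances:
  R: Z = R = 309 Ω
  C: Z = 1/(jωC) = -j/(ω·C) = 0 - j8080 Ω
Step 3 — Series combination: Z_total = R + C = 309 - j8080 Ω = 8086∠-87.8° Ω.
Step 4 — Source phasor: V = 11.9∠173.0° V = -11.81 + j1.45 V.
Step 5 — Ohm's law: I = V / Z_total = (-11.81 + j1.45) / (309 - j8080) = -0.0002351 - j0.001453 A.
Step 6 — Convert to polar: |I| = 0.001472 A, ∠I = -99.2°.

I = 0.001472∠-99.2° A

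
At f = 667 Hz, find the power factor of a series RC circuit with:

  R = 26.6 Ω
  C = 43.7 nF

Step 1 — Angular frequency: ω = 2π·f = 2π·667 = 4191 rad/s.
Step 2 — Component impedances:
  R: Z = R = 26.6 Ω
  C: Z = 1/(jωC) = -j/(ω·C) = 0 - j5460 Ω
Step 3 — Series combination: Z_total = R + C = 26.6 - j5460 Ω = 5460∠-89.7° Ω.
Step 4 — Power factor: PF = cos(φ) = Re(Z)/|Z| = 26.6/5460 = 0.004872.
Step 5 — Type: Im(Z) = -5460 ⇒ leading (phase φ = -89.7°).

PF = 0.004872 (leading, φ = -89.7°)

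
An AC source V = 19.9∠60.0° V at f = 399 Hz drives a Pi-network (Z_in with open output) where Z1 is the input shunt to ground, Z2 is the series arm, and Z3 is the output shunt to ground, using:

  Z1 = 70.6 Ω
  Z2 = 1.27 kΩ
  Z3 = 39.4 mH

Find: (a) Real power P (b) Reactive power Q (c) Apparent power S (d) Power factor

Step 1 — Angular frequency: ω = 2π·f = 2π·399 = 2507 rad/s.
Step 2 — Component impedances:
  Z1: Z = R = 70.6 Ω
  Z2: Z = R = 1270 Ω
  Z3: Z = jωL = j·2507·0.0394 = 0 + j98.78 Ω
Step 3 — With open output, the series arm Z2 and the output shunt Z3 appear in series to ground: Z2 + Z3 = 1270 + j98.78 Ω.
Step 4 — Parallel with input shunt Z1: Z_in = Z1 || (Z2 + Z3) = 66.9 + j0.2725 Ω = 66.9∠0.2° Ω.
Step 5 — Source phasor: V = 19.9∠60.0° V = 9.95 + j17.23 V.
Step 6 — Current: I = V / Z = 0.1498 + j0.257 A = 0.2974∠59.8° A.
Step 7 — Complex power: S = V·I* = 5.919 + j0.02411 VA.
Step 8 — Real power: P = Re(S) = 5.919 W.
Step 9 — Reactive power: Q = Im(S) = 0.02411 VAR.
Step 10 — Apparent power: |S| = 5.919 VA.
Step 11 — Power factor: PF = P/|S| = 1 (lagging).

(a) P = 5.919 W  (b) Q = 0.02411 VAR  (c) S = 5.919 VA  (d) PF = 1 (lagging)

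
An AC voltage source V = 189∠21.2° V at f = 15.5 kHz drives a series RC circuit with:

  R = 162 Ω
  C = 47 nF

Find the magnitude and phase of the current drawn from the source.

Step 1 — Angular frequency: ω = 2π·f = 2π·1.55e+04 = 9.739e+04 rad/s.
Step 2 — Component impedances:
  R: Z = R = 162 Ω
  C: Z = 1/(jωC) = -j/(ω·C) = 0 - j218.5 Ω
Step 3 — Series combination: Z_total = R + C = 162 - j218.5 Ω = 272∠-53.4° Ω.
Step 4 — Source phasor: V = 189∠21.2° V = 176.2 + j68.35 V.
Step 5 — Ohm's law: I = V / Z_total = (176.2 + j68.35) / (162 - j218.5) = 0.184 + j0.6701 A.
Step 6 — Convert to polar: |I| = 0.6949 A, ∠I = 74.6°.

I = 0.6949∠74.6° A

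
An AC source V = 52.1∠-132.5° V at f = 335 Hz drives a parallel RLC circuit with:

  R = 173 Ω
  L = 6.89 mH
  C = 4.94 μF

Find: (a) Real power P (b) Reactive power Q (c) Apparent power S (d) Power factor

Step 1 — Angular frequency: ω = 2π·f = 2π·335 = 2105 rad/s.
Step 2 — Component impedances:
  R: Z = R = 173 Ω
  L: Z = jωL = j·2105·0.00689 = 0 + j14.5 Ω
  C: Z = 1/(jωC) = -j/(ω·C) = 0 - j96.17 Ω
Step 3 — Parallel combination: 1/Z_total = 1/R + 1/L + 1/C; Z_total = 1.67 + j16.91 Ω = 17∠84.4° Ω.
Step 4 — Source phasor: V = 52.1∠-132.5° V = -35.2 - j38.41 V.
Step 5 — Current: I = V / Z = -2.453 + j1.839 A = 3.066∠143.1° A.
Step 6 — Complex power: S = V·I* = 15.69 + j158.9 VA.
Step 7 — Real power: P = Re(S) = 15.69 W.
Step 8 — Reactive power: Q = Im(S) = 158.9 VAR.
Step 9 — Apparent power: |S| = 159.7 VA.
Step 10 — Power factor: PF = P/|S| = 0.09824 (lagging).

(a) P = 15.69 W  (b) Q = 158.9 VAR  (c) S = 159.7 VA  (d) PF = 0.09824 (lagging)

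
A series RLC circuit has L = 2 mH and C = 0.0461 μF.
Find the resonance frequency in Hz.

Step 1 — Resonance condition Im(Z)=0 gives ω₀ = 1/√(LC).
Step 2 — ω₀ = 1/√(0.002·4.61e-08) = 1.041e+05 rad/s.
Step 3 — f₀ = ω₀/(2π) = 1.658e+04 Hz.

f₀ = 1.658e+04 Hz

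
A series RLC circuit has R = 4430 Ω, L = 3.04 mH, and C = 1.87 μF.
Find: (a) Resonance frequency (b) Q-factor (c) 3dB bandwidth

Step 1 — Resonance condition Im(Z)=0 gives ω₀ = 1/√(LC).
Step 2 — ω₀ = 1/√(0.00304·1.87e-06) = 1.326e+04 rad/s.
Step 3 — f₀ = ω₀/(2π) = 2111 Hz.
Step 4 — Series Q: Q = ω₀L/R = 1.326e+04·0.00304/4430 = 0.009101.
Step 5 — 3dB bandwidth: Δω = ω₀/Q = 1.457e+06 rad/s; BW = Δω/(2π) = 2.319e+05 Hz.

(a) f₀ = 2111 Hz  (b) Q = 0.009101  (c) BW = 2.319e+05 Hz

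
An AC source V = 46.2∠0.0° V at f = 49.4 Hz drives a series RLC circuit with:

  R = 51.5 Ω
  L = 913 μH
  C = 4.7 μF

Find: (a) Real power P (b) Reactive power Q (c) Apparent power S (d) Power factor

Step 1 — Angular frequency: ω = 2π·f = 2π·49.4 = 310.4 rad/s.
Step 2 — Component impedances:
  R: Z = R = 51.5 Ω
  L: Z = jωL = j·310.4·0.000913 = 0 + j0.2834 Ω
  C: Z = 1/(jωC) = -j/(ω·C) = 0 - j685.5 Ω
Step 3 — Series combination: Z_total = R + L + C = 51.5 - j685.2 Ω = 687.1∠-85.7° Ω.
Step 4 — Source phasor: V = 46.2∠0.0° V = 46.2 V.
Step 5 — Current: I = V / Z = 0.005039 + j0.06705 A = 0.06724∠85.7° A.
Step 6 — Complex power: S = V·I* = 0.2328 - j3.098 VA.
Step 7 — Real power: P = Re(S) = 0.2328 W.
Step 8 — Reactive power: Q = Im(S) = -3.098 VAR.
Step 9 — Apparent power: |S| = 3.106 VA.
Step 10 — Power factor: PF = P/|S| = 0.07495 (leading).

(a) P = 0.2328 W  (b) Q = -3.098 VAR  (c) S = 3.106 VA  (d) PF = 0.07495 (leading)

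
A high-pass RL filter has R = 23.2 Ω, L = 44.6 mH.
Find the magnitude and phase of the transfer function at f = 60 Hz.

Step 1 — Angular frequency: ω = 2π·60 = 377 rad/s.
Step 2 — Transfer function: H(jω) = jωL/(R + jωL).
Step 3 — Numerator jωL = j·16.81; denominator R + jωL = 23.2 + j16.81.
Step 4 — H = 0.3444 + j0.4752.
Step 5 — Magnitude: |H| = 0.5868 (-4.6 dB); phase: φ = 54.1°.

|H| = 0.5868 (-4.6 dB), φ = 54.1°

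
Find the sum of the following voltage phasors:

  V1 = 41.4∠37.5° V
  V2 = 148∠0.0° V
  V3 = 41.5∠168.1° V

Step 1 — Convert each phasor to rectangular form:
  V1 = 41.4·(cos(37.5°) + j·sin(37.5°)) = 32.84 + j25.2 V
  V2 = 148·(cos(0.0°) + j·sin(0.0°)) = 148 V
  V3 = 41.5·(cos(168.1°) + j·sin(168.1°)) = -40.61 + j8.557 V
Step 2 — Sum components: V_total = 140.2 + j33.76 V.
Step 3 — Convert to polar: |V_total| = 144.2 V, ∠V_total = 13.5°.

V_total = 144.2∠13.5° V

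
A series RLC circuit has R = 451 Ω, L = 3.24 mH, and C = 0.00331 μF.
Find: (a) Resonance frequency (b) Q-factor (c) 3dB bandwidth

Step 1 — Resonance: ω₀ = 1/√(LC) = 1/√(0.00324·3.31e-09) = 3.054e+05 rad/s.
Step 2 — f₀ = ω₀/(2π) = 4.86e+04 Hz.
Step 3 — Series Q: Q = ω₀L/R = 3.054e+05·0.00324/451 = 2.194.
Step 4 — Bandwidth: Δω = ω₀/Q = 1.392e+05 rad/s; BW = Δω/(2π) = 2.215e+04 Hz.

(a) f₀ = 4.86e+04 Hz  (b) Q = 2.194  (c) BW = 2.215e+04 Hz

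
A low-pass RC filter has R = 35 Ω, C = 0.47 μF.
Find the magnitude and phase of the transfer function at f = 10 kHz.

Step 1 — Angular frequency: ω = 2π·1e+04 = 6.283e+04 rad/s.
Step 2 — Transfer function: H(jω) = 1/(1 + jωRC).
Step 3 — Denominator: 1 + jωRC = 1 + j·6.283e+04·35·4.7e-07 = 1 + j1.034.
Step 4 — H = 0.4835 - j0.4997.
Step 5 — Magnitude: |H| = 0.6953 (-3.2 dB); phase: φ = -45.9°.

|H| = 0.6953 (-3.2 dB), φ = -45.9°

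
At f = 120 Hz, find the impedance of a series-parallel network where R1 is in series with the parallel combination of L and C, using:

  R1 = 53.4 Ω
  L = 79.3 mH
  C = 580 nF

Step 1 — Angular frequency: ω = 2π·f = 2π·120 = 754 rad/s.
Step 2 — Component impedances:
  R1: Z = R = 53.4 Ω
  L: Z = jωL = j·754·0.0793 = 0 + j59.79 Ω
  C: Z = 1/(jωC) = -j/(ω·C) = 0 - j2287 Ω
Step 3 — Parallel branch: L || C = 1/(1/L + 1/C) = 0 + j61.4 Ω.
Step 4 — Series with R1: Z_total = R1 + (L || C) = 53.4 + j61.4 Ω = 81.37∠49.0° Ω.

Z = 53.4 + j61.4 Ω = 81.37∠49.0° Ω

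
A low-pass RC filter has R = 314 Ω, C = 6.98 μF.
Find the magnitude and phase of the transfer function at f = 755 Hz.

Step 1 — Angular frequency: ω = 2π·755 = 4744 rad/s.
Step 2 — Transfer function: H(jω) = 1/(1 + jωRC).
Step 3 — Denominator: 1 + jωRC = 1 + j·4744·314·6.98e-06 = 1 + j10.4.
Step 4 — H = 0.009166 - j0.0953.
Step 5 — Magnitude: |H| = 0.09574 (-20.4 dB); phase: φ = -84.5°.

|H| = 0.09574 (-20.4 dB), φ = -84.5°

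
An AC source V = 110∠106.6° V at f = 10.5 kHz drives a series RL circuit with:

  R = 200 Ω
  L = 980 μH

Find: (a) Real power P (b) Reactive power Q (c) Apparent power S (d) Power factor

Step 1 — Angular frequency: ω = 2π·f = 2π·1.05e+04 = 6.597e+04 rad/s.
Step 2 — Component impedances:
  R: Z = R = 200 Ω
  L: Z = jωL = j·6.597e+04·0.00098 = 0 + j64.65 Ω
Step 3 — Series combination: Z_total = R + L = 200 + j64.65 Ω = 210.2∠17.9° Ω.
Step 4 — Source phasor: V = 110∠106.6° V = -31.43 + j105.4 V.
Step 5 — Current: I = V / Z = 0.01201 + j0.5232 A = 0.5233∠88.7° A.
Step 6 — Complex power: S = V·I* = 54.78 + j17.71 VA.
Step 7 — Real power: P = Re(S) = 54.78 W.
Step 8 — Reactive power: Q = Im(S) = 17.71 VAR.
Step 9 — Apparent power: |S| = 57.57 VA.
Step 10 — Power factor: PF = P/|S| = 0.9515 (lagging).

(a) P = 54.78 W  (b) Q = 17.71 VAR  (c) S = 57.57 VA  (d) PF = 0.9515 (lagging)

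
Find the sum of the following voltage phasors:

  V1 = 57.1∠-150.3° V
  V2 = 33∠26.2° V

Step 1 — Convert each phasor to rectangular form:
  V1 = 57.1·(cos(-150.3°) + j·sin(-150.3°)) = -49.6 - j28.29 V
  V2 = 33·(cos(26.2°) + j·sin(26.2°)) = 29.61 + j14.57 V
Step 2 — Sum components: V_total = -19.99 - j13.72 V.
Step 3 — Convert to polar: |V_total| = 24.25 V, ∠V_total = -145.5°.

V_total = 24.25∠-145.5° V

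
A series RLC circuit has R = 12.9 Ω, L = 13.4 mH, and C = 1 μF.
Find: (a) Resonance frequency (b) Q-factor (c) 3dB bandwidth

Step 1 — Resonance: ω₀ = 1/√(LC) = 1/√(0.0134·1e-06) = 8639 rad/s.
Step 2 — f₀ = ω₀/(2π) = 1375 Hz.
Step 3 — Series Q: Q = ω₀L/R = 8639·0.0134/12.9 = 8.974.
Step 4 — Bandwidth: Δω = ω₀/Q = 962.7 rad/s; BW = Δω/(2π) = 153.2 Hz.

(a) f₀ = 1375 Hz  (b) Q = 8.974  (c) BW = 153.2 Hz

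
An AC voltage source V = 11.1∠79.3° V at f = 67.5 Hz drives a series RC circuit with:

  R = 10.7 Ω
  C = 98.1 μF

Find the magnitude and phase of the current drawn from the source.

Step 1 — Angular frequency: ω = 2π·f = 2π·67.5 = 424.1 rad/s.
Step 2 — Component impedances:
  R: Z = R = 10.7 Ω
  C: Z = 1/(jωC) = -j/(ω·C) = 0 - j24.04 Ω
Step 3 — Series combination: Z_total = R + C = 10.7 - j24.04 Ω = 26.31∠-66.0° Ω.
Step 4 — Source phasor: V = 11.1∠79.3° V = 2.061 + j10.91 V.
Step 5 — Ohm's law: I = V / Z_total = (2.061 + j10.91) / (10.7 - j24.04) = -0.3469 + j0.2402 A.
Step 6 — Convert to polar: |I| = 0.4219 A, ∠I = 145.3°.

I = 0.4219∠145.3° A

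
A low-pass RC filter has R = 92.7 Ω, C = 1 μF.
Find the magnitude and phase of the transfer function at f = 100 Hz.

Step 1 — Angular frequency: ω = 2π·100 = 628.3 rad/s.
Step 2 — Transfer function: H(jω) = 1/(1 + jωRC).
Step 3 — Denominator: 1 + jωRC = 1 + j·628.3·92.7·1e-06 = 1 + j0.05825.
Step 4 — H = 0.9966 - j0.05805.
Step 5 — Magnitude: |H| = 0.9983 (-0.0 dB); phase: φ = -3.3°.

|H| = 0.9983 (-0.0 dB), φ = -3.3°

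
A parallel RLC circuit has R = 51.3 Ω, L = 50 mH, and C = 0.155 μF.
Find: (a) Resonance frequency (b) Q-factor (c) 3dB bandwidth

Step 1 — Resonance: ω₀ = 1/√(LC) = 1/√(0.05·1.55e-07) = 1.136e+04 rad/s.
Step 2 — f₀ = ω₀/(2π) = 1808 Hz.
Step 3 — Parallel Q: Q = R/(ω₀L) = 51.3/(1.136e+04·0.05) = 0.09032.
Step 4 — Bandwidth: Δω = ω₀/Q = 1.258e+05 rad/s; BW = Δω/(2π) = 2.002e+04 Hz.

(a) f₀ = 1808 Hz  (b) Q = 0.09032  (c) BW = 2.002e+04 Hz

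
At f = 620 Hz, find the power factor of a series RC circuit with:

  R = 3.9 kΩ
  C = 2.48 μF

Step 1 — Angular frequency: ω = 2π·f = 2π·620 = 3896 rad/s.
Step 2 — Component impedances:
  R: Z = R = 3900 Ω
  C: Z = 1/(jωC) = -j/(ω·C) = 0 - j103.5 Ω
Step 3 — Series combination: Z_total = R + C = 3900 - j103.5 Ω = 3901∠-1.5° Ω.
Step 4 — Power factor: PF = cos(φ) = Re(Z)/|Z| = 3900/3901.4 = 0.9996.
Step 5 — Type: Im(Z) = -103.5 ⇒ leading (phase φ = -1.5°).

PF = 0.9996 (leading, φ = -1.5°)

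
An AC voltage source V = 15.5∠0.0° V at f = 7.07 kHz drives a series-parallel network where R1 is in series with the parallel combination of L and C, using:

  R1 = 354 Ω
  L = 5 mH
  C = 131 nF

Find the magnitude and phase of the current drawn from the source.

Step 1 — Angular frequency: ω = 2π·f = 2π·7070 = 4.442e+04 rad/s.
Step 2 — Component impedances:
  R1: Z = R = 354 Ω
  L: Z = jωL = j·4.442e+04·0.005 = 0 + j222.1 Ω
  C: Z = 1/(jωC) = -j/(ω·C) = 0 - j171.8 Ω
Step 3 — Parallel branch: L || C = 1/(1/L + 1/C) = 0 - j759.3 Ω.
Step 4 — Series with R1: Z_total = R1 + (L || C) = 354 - j759.3 Ω = 837.7∠-65.0° Ω.
Step 5 — Source phasor: V = 15.5∠0.0° V = 15.5 V.
Step 6 — Ohm's law: I = V / Z_total = (15.5) / (354 - j759.3) = 0.007818 + j0.01677 A.
Step 7 — Convert to polar: |I| = 0.0185 A, ∠I = 65.0°.

I = 0.0185∠65.0° A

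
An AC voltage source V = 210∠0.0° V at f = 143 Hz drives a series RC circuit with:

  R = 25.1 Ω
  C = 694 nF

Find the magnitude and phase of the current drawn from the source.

Step 1 — Angular frequency: ω = 2π·f = 2π·143 = 898.5 rad/s.
Step 2 — Component impedances:
  R: Z = R = 25.1 Ω
  C: Z = 1/(jωC) = -j/(ω·C) = 0 - j1604 Ω
Step 3 — Series combination: Z_total = R + C = 25.1 - j1604 Ω = 1604∠-89.1° Ω.
Step 4 — Source phasor: V = 210∠0.0° V = 210 V.
Step 5 — Ohm's law: I = V / Z_total = (210) / (25.1 - j1604) = 0.002049 + j0.1309 A.
Step 6 — Convert to polar: |I| = 0.1309 A, ∠I = 89.1°.

I = 0.1309∠89.1° A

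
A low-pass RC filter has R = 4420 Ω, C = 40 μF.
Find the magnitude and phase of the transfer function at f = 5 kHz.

Step 1 — Angular frequency: ω = 2π·5000 = 3.142e+04 rad/s.
Step 2 — Transfer function: H(jω) = 1/(1 + jωRC).
Step 3 — Denominator: 1 + jωRC = 1 + j·3.142e+04·4420·4e-05 = 1 + j5554.
Step 4 — H = 3.241e-08 - j0.00018.
Step 5 — Magnitude: |H| = 0.00018 (-74.9 dB); phase: φ = -90.0°.

|H| = 0.00018 (-74.9 dB), φ = -90.0°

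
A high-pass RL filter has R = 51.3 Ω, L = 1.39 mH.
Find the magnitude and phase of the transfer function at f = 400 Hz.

Step 1 — Angular frequency: ω = 2π·400 = 2513 rad/s.
Step 2 — Transfer function: H(jω) = jωL/(R + jωL).
Step 3 — Numerator jωL = j·3.493; denominator R + jωL = 51.3 + j3.493.
Step 4 — H = 0.004616 + j0.06778.
Step 5 — Magnitude: |H| = 0.06794 (-23.4 dB); phase: φ = 86.1°.

|H| = 0.06794 (-23.4 dB), φ = 86.1°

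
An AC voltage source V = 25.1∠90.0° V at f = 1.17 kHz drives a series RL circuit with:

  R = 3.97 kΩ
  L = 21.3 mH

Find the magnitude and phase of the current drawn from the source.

Step 1 — Angular frequency: ω = 2π·f = 2π·1170 = 7351 rad/s.
Step 2 — Component impedances:
  R: Z = R = 3970 Ω
  L: Z = jωL = j·7351·0.0213 = 0 + j156.6 Ω
Step 3 — Series combination: Z_total = R + L = 3970 + j156.6 Ω = 3973∠2.3° Ω.
Step 4 — Source phasor: V = 25.1∠90.0° V = 0 + j25.1 V.
Step 5 — Ohm's law: I = V / Z_total = (0 + j25.1) / (3970 + j156.6) = 0.000249 + j0.006313 A.
Step 6 — Convert to polar: |I| = 0.006318 A, ∠I = 87.7°.

I = 0.006318∠87.7° A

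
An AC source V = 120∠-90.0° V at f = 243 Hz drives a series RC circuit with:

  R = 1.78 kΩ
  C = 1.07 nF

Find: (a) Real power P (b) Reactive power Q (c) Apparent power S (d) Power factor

Step 1 — Angular frequency: ω = 2π·f = 2π·243 = 1527 rad/s.
Step 2 — Component impedances:
  R: Z = R = 1780 Ω
  C: Z = 1/(jωC) = -j/(ω·C) = 0 - j6.121e+05 Ω
Step 3 — Series combination: Z_total = R + C = 1780 - j6.121e+05 Ω = 6.121e+05∠-89.8° Ω.
Step 4 — Source phasor: V = 120∠-90.0° V = 0 - j120 V.
Step 5 — Current: I = V / Z = 0.000196 - j5.701e-07 A = 0.000196∠-0.2° A.
Step 6 — Complex power: S = V·I* = 6.841e-05 - j0.02352 VA.
Step 7 — Real power: P = Re(S) = 6.841e-05 W.
Step 8 — Reactive power: Q = Im(S) = -0.02352 VAR.
Step 9 — Apparent power: |S| = 0.02353 VA.
Step 10 — Power factor: PF = P/|S| = 0.002908 (leading).

(a) P = 6.841e-05 W  (b) Q = -0.02352 VAR  (c) S = 0.02353 VA  (d) PF = 0.002908 (leading)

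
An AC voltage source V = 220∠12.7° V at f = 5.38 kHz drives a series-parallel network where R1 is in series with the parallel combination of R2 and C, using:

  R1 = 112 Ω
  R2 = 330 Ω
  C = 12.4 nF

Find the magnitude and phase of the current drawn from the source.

Step 1 — Angular frequency: ω = 2π·f = 2π·5380 = 3.38e+04 rad/s.
Step 2 — Component impedances:
  R1: Z = R = 112 Ω
  R2: Z = R = 330 Ω
  C: Z = 1/(jωC) = -j/(ω·C) = 0 - j2386 Ω
Step 3 — Parallel branch: R2 || C = 1/(1/R2 + 1/C) = 323.8 - j44.79 Ω.
Step 4 — Series with R1: Z_total = R1 + (R2 || C) = 435.8 - j44.79 Ω = 438.1∠-5.9° Ω.
Step 5 — Source phasor: V = 220∠12.7° V = 214.6 + j48.37 V.
Step 6 — Ohm's law: I = V / Z_total = (214.6 + j48.37) / (435.8 - j44.79) = 0.476 + j0.1599 A.
Step 7 — Convert to polar: |I| = 0.5022 A, ∠I = 18.6°.

I = 0.5022∠18.6° A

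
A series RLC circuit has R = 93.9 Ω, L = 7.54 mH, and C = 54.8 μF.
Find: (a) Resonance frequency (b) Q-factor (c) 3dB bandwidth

Step 1 — Resonance condition Im(Z)=0 gives ω₀ = 1/√(LC).
Step 2 — ω₀ = 1/√(0.00754·5.48e-05) = 1556 rad/s.
Step 3 — f₀ = ω₀/(2π) = 247.6 Hz.
Step 4 — Series Q: Q = ω₀L/R = 1556·0.00754/93.9 = 0.1249.
Step 5 — 3dB bandwidth: Δω = ω₀/Q = 1.245e+04 rad/s; BW = Δω/(2π) = 1982 Hz.

(a) f₀ = 247.6 Hz  (b) Q = 0.1249  (c) BW = 1982 Hz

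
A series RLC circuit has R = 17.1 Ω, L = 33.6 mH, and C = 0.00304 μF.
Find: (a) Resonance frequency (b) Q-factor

Step 1 — Resonance condition Im(Z)=0 gives ω₀ = 1/√(LC).
Step 2 — ω₀ = 1/√(0.0336·3.04e-09) = 9.894e+04 rad/s.
Step 3 — f₀ = ω₀/(2π) = 1.575e+04 Hz.
Step 4 — Series Q: Q = ω₀L/R = 9.894e+04·0.0336/17.1 = 194.4.

(a) f₀ = 1.575e+04 Hz  (b) Q = 194.4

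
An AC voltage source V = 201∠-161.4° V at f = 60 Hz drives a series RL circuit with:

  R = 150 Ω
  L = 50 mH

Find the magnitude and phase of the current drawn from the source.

Step 1 — Angular frequency: ω = 2π·f = 2π·60 = 377 rad/s.
Step 2 — Component impedances:
  R: Z = R = 150 Ω
  L: Z = jωL = j·377·0.05 = 0 + j18.85 Ω
Step 3 — Series combination: Z_total = R + L = 150 + j18.85 Ω = 151.2∠7.2° Ω.
Step 4 — Source phasor: V = 201∠-161.4° V = -190.5 - j64.11 V.
Step 5 — Ohm's law: I = V / Z_total = (-190.5 - j64.11) / (150 + j18.85) = -1.303 - j0.2636 A.
Step 6 — Convert to polar: |I| = 1.33 A, ∠I = -168.6°.

I = 1.33∠-168.6° A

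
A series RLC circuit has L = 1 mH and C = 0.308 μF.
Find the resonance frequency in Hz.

Step 1 — Resonance condition Im(Z)=0 gives ω₀ = 1/√(LC).
Step 2 — ω₀ = 1/√(0.001·3.08e-07) = 5.698e+04 rad/s.
Step 3 — f₀ = ω₀/(2π) = 9069 Hz.

f₀ = 9069 Hz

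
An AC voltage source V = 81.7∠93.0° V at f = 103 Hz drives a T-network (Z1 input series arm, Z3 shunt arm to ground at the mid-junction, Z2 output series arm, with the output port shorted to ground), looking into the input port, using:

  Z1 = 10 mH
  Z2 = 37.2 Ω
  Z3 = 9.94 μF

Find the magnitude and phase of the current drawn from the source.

Step 1 — Angular frequency: ω = 2π·f = 2π·103 = 647.2 rad/s.
Step 2 — Component impedances:
  Z1: Z = jωL = j·647.2·0.01 = 0 + j6.472 Ω
  Z2: Z = R = 37.2 Ω
  Z3: Z = 1/(jωC) = -j/(ω·C) = 0 - j155.5 Ω
Step 3 — With the output port shorted to ground, the output series arm Z2 runs from the junction to ground; the shunt arm Z3 also runs from the junction to ground. They appear in parallel: Z3 || Z2 = 35.19 - j8.42 Ω.
Step 4 — Series with input arm Z1: Z_in = Z1 + (Z3 || Z2) = 35.19 - j1.948 Ω = 35.24∠-3.2° Ω.
Step 5 — Source phasor: V = 81.7∠93.0° V = -4.276 + j81.59 V.
Step 6 — Ohm's law: I = V / Z_total = (-4.276 + j81.59) / (35.19 - j1.948) = -0.2492 + j2.305 A.
Step 7 — Convert to polar: |I| = 2.318 A, ∠I = 96.2°.

I = 2.318∠96.2° A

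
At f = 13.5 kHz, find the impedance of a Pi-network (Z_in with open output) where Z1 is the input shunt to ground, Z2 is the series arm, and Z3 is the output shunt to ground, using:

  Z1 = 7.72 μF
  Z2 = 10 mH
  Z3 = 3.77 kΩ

Step 1 — Angular frequency: ω = 2π·f = 2π·1.35e+04 = 8.482e+04 rad/s.
Step 2 — Component impedances:
  Z1: Z = 1/(jωC) = -j/(ω·C) = 0 - j1.527 Ω
  Z2: Z = jωL = j·8.482e+04·0.01 = 0 + j848.2 Ω
  Z3: Z = R = 3770 Ω
Step 3 — With open output, the series arm Z2 and the output shunt Z3 appear in series to ground: Z2 + Z3 = 3770 + j848.2 Ω.
Step 4 — Parallel with input shunt Z1: Z_in = Z1 || (Z2 + Z3) = 0.0005889 - j1.527 Ω = 1.527∠-90.0° Ω.

Z = 0.0005889 - j1.527 Ω = 1.527∠-90.0° Ω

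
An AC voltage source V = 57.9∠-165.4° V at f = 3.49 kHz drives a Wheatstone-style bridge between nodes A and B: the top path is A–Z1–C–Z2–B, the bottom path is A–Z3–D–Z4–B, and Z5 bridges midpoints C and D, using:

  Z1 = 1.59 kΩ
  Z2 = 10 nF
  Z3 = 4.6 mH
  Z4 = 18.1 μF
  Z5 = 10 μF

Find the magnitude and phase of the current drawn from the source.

Step 1 — Angular frequency: ω = 2π·f = 2π·3490 = 2.193e+04 rad/s.
Step 2 — Component impedances:
  Z1: Z = R = 1590 Ω
  Z2: Z = 1/(jωC) = -j/(ω·C) = 0 - j4560 Ω
  Z3: Z = jωL = j·2.193e+04·0.0046 = 0 + j100.9 Ω
  Z4: Z = 1/(jωC) = -j/(ω·C) = 0 - j2.52 Ω
  Z5: Z = 1/(jωC) = -j/(ω·C) = 0 - j4.56 Ω
Step 3 — Bridge requires nodal analysis (the Z5 bridge couples midpoints C and D, so the two paths cannot be reduced to a simple series/parallel combination). Setting node B to ground and injecting 1 A at node A, the 3-node admittance system at A, C, D solves to V_A = Z_AB = 6.376 + j97.97 Ω = 98.17∠86.3° Ω.
Step 4 — Source phasor: V = 57.9∠-165.4° V = -56.03 - j14.59 V.
Step 5 — Ohm's law: I = V / Z_total = (-56.03 - j14.59) / (6.376 + j97.97) = -0.1854 + j0.5599 A.
Step 6 — Convert to polar: |I| = 0.5898 A, ∠I = 108.3°.

I = 0.5898∠108.3° A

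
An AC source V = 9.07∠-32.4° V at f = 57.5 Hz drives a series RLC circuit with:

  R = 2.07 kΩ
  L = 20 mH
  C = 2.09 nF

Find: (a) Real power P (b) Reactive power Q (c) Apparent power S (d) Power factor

Step 1 — Angular frequency: ω = 2π·f = 2π·57.5 = 361.3 rad/s.
Step 2 — Component impedances:
  R: Z = R = 2070 Ω
  L: Z = jωL = j·361.3·0.02 = 0 + j7.226 Ω
  C: Z = 1/(jωC) = -j/(ω·C) = 0 - j1.324e+06 Ω
Step 3 — Series combination: Z_total = R + L + C = 2070 - j1.324e+06 Ω = 1.324e+06∠-89.9° Ω.
Step 4 — Source phasor: V = 9.07∠-32.4° V = 7.658 - j4.86 V.
Step 5 — Current: I = V / Z = 3.679e-06 + j5.777e-06 A = 6.849e-06∠57.5° A.
Step 6 — Complex power: S = V·I* = 9.709e-08 - j6.212e-05 VA.
Step 7 — Real power: P = Re(S) = 9.709e-08 W.
Step 8 — Reactive power: Q = Im(S) = -6.212e-05 VAR.
Step 9 — Apparent power: |S| = 6.212e-05 VA.
Step 10 — Power factor: PF = P/|S| = 0.001563 (leading).

(a) P = 9.709e-08 W  (b) Q = -6.212e-05 VAR  (c) S = 6.212e-05 VA  (d) PF = 0.001563 (leading)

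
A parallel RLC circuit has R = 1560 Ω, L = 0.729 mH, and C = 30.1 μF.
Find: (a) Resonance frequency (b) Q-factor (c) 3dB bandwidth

Step 1 — Resonance: ω₀ = 1/√(LC) = 1/√(0.000729·3.01e-05) = 6751 rad/s.
Step 2 — f₀ = ω₀/(2π) = 1074 Hz.
Step 3 — Parallel Q: Q = R/(ω₀L) = 1560/(6751·0.000729) = 317.
Step 4 — Bandwidth: Δω = ω₀/Q = 21.3 rad/s; BW = Δω/(2π) = 3.389 Hz.

(a) f₀ = 1074 Hz  (b) Q = 317  (c) BW = 3.389 Hz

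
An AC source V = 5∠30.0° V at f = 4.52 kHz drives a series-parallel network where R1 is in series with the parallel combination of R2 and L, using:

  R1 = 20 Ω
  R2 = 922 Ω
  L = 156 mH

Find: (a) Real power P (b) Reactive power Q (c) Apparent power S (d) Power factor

Step 1 — Angular frequency: ω = 2π·f = 2π·4520 = 2.84e+04 rad/s.
Step 2 — Component impedances:
  R1: Z = R = 20 Ω
  R2: Z = R = 922 Ω
  L: Z = jωL = j·2.84e+04·0.156 = 0 + j4430 Ω
Step 3 — Parallel branch: R2 || L = 1/(1/R2 + 1/L) = 883.7 + j183.9 Ω.
Step 4 — Series with R1: Z_total = R1 + (R2 || L) = 903.7 + j183.9 Ω = 922.3∠11.5° Ω.
Step 5 — Source phasor: V = 5∠30.0° V = 4.33 + j2.5 V.
Step 6 — Current: I = V / Z = 0.005141 + j0.00172 A = 0.005422∠18.5° A.
Step 7 — Complex power: S = V·I* = 0.02656 + j0.005406 VA.
Step 8 — Real power: P = Re(S) = 0.02656 W.
Step 9 — Reactive power: Q = Im(S) = 0.005406 VAR.
Step 10 — Apparent power: |S| = 0.02711 VA.
Step 11 — Power factor: PF = P/|S| = 0.9799 (lagging).

(a) P = 0.02656 W  (b) Q = 0.005406 VAR  (c) S = 0.02711 VA  (d) PF = 0.9799 (lagging)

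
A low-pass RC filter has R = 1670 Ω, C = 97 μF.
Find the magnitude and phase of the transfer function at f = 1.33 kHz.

Step 1 — Angular frequency: ω = 2π·1330 = 8357 rad/s.
Step 2 — Transfer function: H(jω) = 1/(1 + jωRC).
Step 3 — Denominator: 1 + jωRC = 1 + j·8357·1670·9.7e-05 = 1 + j1354.
Step 4 — H = 5.457e-07 - j0.0007387.
Step 5 — Magnitude: |H| = 0.0007387 (-62.6 dB); phase: φ = -90.0°.

|H| = 0.0007387 (-62.6 dB), φ = -90.0°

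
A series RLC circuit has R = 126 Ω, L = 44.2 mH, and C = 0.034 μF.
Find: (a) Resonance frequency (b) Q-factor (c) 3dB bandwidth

Step 1 — Resonance: ω₀ = 1/√(LC) = 1/√(0.0442·3.4e-08) = 2.58e+04 rad/s.
Step 2 — f₀ = ω₀/(2π) = 4106 Hz.
Step 3 — Series Q: Q = ω₀L/R = 2.58e+04·0.0442/126 = 9.049.
Step 4 — Bandwidth: Δω = ω₀/Q = 2851 rad/s; BW = Δω/(2π) = 453.7 Hz.

(a) f₀ = 4106 Hz  (b) Q = 9.049  (c) BW = 453.7 Hz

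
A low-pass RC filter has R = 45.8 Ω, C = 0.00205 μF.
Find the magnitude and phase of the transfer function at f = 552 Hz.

Step 1 — Angular frequency: ω = 2π·552 = 3468 rad/s.
Step 2 — Transfer function: H(jω) = 1/(1 + jωRC).
Step 3 — Denominator: 1 + jωRC = 1 + j·3468·45.8·2.05e-09 = 1 + j0.0003256.
Step 4 — H = 1 - j0.0003256.
Step 5 — Magnitude: |H| = 1 (-0.0 dB); phase: φ = -0.0°.

|H| = 1 (-0.0 dB), φ = -0.0°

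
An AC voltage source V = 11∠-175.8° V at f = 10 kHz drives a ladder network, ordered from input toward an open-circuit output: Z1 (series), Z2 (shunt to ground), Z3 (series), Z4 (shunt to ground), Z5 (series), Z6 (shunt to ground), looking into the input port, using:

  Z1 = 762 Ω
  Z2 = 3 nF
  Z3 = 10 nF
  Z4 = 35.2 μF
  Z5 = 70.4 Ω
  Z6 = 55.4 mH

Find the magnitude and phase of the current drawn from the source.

Step 1 — Angular frequency: ω = 2π·f = 2π·1e+04 = 6.283e+04 rad/s.
Step 2 — Component impedances:
  Z1: Z = R = 762 Ω
  Z2: Z = 1/(jωC) = -j/(ω·C) = 0 - j5305 Ω
  Z3: Z = 1/(jωC) = -j/(ω·C) = 0 - j1592 Ω
  Z4: Z = 1/(jωC) = -j/(ω·C) = 0 - j0.4521 Ω
  Z5: Z = R = 70.4 Ω
  Z6: Z = jωL = j·6.283e+04·0.0554 = 0 + j3481 Ω
Step 3 — Ladder network (open output): work backward from the far end, alternating series and parallel combinations. Z_in = 762 - j1225 Ω = 1442∠-58.1° Ω.
Step 4 — Source phasor: V = 11∠-175.8° V = -10.97 - j0.8056 V.
Step 5 — Ohm's law: I = V / Z_total = (-10.97 - j0.8056) / (762 - j1225) = -0.003544 - j0.006753 A.
Step 6 — Convert to polar: |I| = 0.007627 A, ∠I = -117.7°.

I = 0.007627∠-117.7° A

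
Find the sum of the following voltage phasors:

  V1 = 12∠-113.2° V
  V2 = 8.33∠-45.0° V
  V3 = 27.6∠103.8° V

Step 1 — Convert each phasor to rectangular form:
  V1 = 12·(cos(-113.2°) + j·sin(-113.2°)) = -4.727 - j11.03 V
  V2 = 8.33·(cos(-45.0°) + j·sin(-45.0°)) = 5.89 - j5.89 V
  V3 = 27.6·(cos(103.8°) + j·sin(103.8°)) = -6.584 + j26.8 V
Step 2 — Sum components: V_total = -5.421 + j9.883 V.
Step 3 — Convert to polar: |V_total| = 11.27 V, ∠V_total = 118.7°.

V_total = 11.27∠118.7° V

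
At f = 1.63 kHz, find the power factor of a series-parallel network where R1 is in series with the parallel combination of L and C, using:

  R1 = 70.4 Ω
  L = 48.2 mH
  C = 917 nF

Step 1 — Angular frequency: ω = 2π·f = 2π·1630 = 1.024e+04 rad/s.
Step 2 — Component impedances:
  R1: Z = R = 70.4 Ω
  L: Z = jωL = j·1.024e+04·0.0482 = 0 + j493.6 Ω
  C: Z = 1/(jωC) = -j/(ω·C) = 0 - j106.5 Ω
Step 3 — Parallel branch: L || C = 1/(1/L + 1/C) = 0 - j135.8 Ω.
Step 4 — Series with R1: Z_total = R1 + (L || C) = 70.4 - j135.8 Ω = 152.9∠-62.6° Ω.
Step 5 — Power factor: PF = cos(φ) = Re(Z)/|Z| = 70.4/152.93 = 0.4603.
Step 6 — Type: Im(Z) = -135.8 ⇒ leading (phase φ = -62.6°).

PF = 0.4603 (leading, φ = -62.6°)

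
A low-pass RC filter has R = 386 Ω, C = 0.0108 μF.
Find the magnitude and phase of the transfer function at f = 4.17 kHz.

Step 1 — Angular frequency: ω = 2π·4170 = 2.62e+04 rad/s.
Step 2 — Transfer function: H(jω) = 1/(1 + jωRC).
Step 3 — Denominator: 1 + jωRC = 1 + j·2.62e+04·386·1.08e-08 = 1 + j0.1092.
Step 4 — H = 0.9882 - j0.1079.
Step 5 — Magnitude: |H| = 0.9941 (-0.1 dB); phase: φ = -6.2°.

|H| = 0.9941 (-0.1 dB), φ = -6.2°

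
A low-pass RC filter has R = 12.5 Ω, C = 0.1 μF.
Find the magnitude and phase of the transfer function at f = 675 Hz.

Step 1 — Angular frequency: ω = 2π·675 = 4241 rad/s.
Step 2 — Transfer function: H(jω) = 1/(1 + jωRC).
Step 3 — Denominator: 1 + jωRC = 1 + j·4241·12.5·1e-07 = 1 + j0.005301.
Step 4 — H = 1 - j0.005301.
Step 5 — Magnitude: |H| = 1 (-0.0 dB); phase: φ = -0.3°.

|H| = 1 (-0.0 dB), φ = -0.3°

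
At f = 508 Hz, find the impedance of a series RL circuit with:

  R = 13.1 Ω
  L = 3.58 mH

Step 1 — Angular frequency: ω = 2π·f = 2π·508 = 3192 rad/s.
Step 2 — Component impedances:
  R: Z = R = 13.1 Ω
  L: Z = jωL = j·3192·0.00358 = 0 + j11.43 Ω
Step 3 — Series combination: Z_total = R + L = 13.1 + j11.43 Ω = 17.38∠41.1° Ω.

Z = 13.1 + j11.43 Ω = 17.38∠41.1° Ω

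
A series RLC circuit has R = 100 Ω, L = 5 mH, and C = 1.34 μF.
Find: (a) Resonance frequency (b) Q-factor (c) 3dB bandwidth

Step 1 — Resonance condition Im(Z)=0 gives ω₀ = 1/√(LC).
Step 2 — ω₀ = 1/√(0.005·1.34e-06) = 1.222e+04 rad/s.
Step 3 — f₀ = ω₀/(2π) = 1944 Hz.
Step 4 — Series Q: Q = ω₀L/R = 1.222e+04·0.005/100 = 0.6108.
Step 5 — 3dB bandwidth: Δω = ω₀/Q = 2e+04 rad/s; BW = Δω/(2π) = 3183 Hz.

(a) f₀ = 1944 Hz  (b) Q = 0.6108  (c) BW = 3183 Hz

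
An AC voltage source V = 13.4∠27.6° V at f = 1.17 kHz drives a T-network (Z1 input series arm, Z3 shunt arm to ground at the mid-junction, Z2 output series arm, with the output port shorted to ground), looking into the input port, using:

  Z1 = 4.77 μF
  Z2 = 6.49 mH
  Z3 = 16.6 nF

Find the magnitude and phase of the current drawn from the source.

Step 1 — Angular frequency: ω = 2π·f = 2π·1170 = 7351 rad/s.
Step 2 — Component impedances:
  Z1: Z = 1/(jωC) = -j/(ω·C) = 0 - j28.52 Ω
  Z2: Z = jωL = j·7351·0.00649 = 0 + j47.71 Ω
  Z3: Z = 1/(jωC) = -j/(ω·C) = 0 - j8195 Ω
Step 3 — With the output port shorted to ground, the output series arm Z2 runs from the junction to ground; the shunt arm Z3 also runs from the junction to ground. They appear in parallel: Z3 || Z2 = 0 + j47.99 Ω.
Step 4 — Series with input arm Z1: Z_in = Z1 + (Z3 || Z2) = 0 + j19.47 Ω = 19.47∠90.0° Ω.
Step 5 — Source phasor: V = 13.4∠27.6° V = 11.88 + j6.208 V.
Step 6 — Ohm's law: I = V / Z_total = (11.88 + j6.208) / (0 + j19.47) = 0.3188 - j0.6099 A.
Step 7 — Convert to polar: |I| = 0.6882 A, ∠I = -62.4°.

I = 0.6882∠-62.4° A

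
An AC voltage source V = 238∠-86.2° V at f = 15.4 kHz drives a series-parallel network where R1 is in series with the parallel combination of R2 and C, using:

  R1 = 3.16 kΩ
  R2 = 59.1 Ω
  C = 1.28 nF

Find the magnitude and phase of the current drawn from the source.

Step 1 — Angular frequency: ω = 2π·f = 2π·1.54e+04 = 9.676e+04 rad/s.
Step 2 — Component impedances:
  R1: Z = R = 3160 Ω
  R2: Z = R = 59.1 Ω
  C: Z = 1/(jωC) = -j/(ω·C) = 0 - j8074 Ω
Step 3 — Parallel branch: R2 || C = 1/(1/R2 + 1/C) = 59.1 - j0.4326 Ω.
Step 4 — Series with R1: Z_total = R1 + (R2 || C) = 3219 - j0.4326 Ω = 3219∠-0.0° Ω.
Step 5 — Source phasor: V = 238∠-86.2° V = 15.77 - j237.5 V.
Step 6 — Ohm's law: I = V / Z_total = (15.77 - j237.5) / (3219 - j0.4326) = 0.00491 - j0.07377 A.
Step 7 — Convert to polar: |I| = 0.07393 A, ∠I = -86.2°.

I = 0.07393∠-86.2° A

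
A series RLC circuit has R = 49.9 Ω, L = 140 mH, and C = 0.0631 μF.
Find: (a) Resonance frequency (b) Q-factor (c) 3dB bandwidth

Step 1 — Resonance condition Im(Z)=0 gives ω₀ = 1/√(LC).
Step 2 — ω₀ = 1/√(0.14·6.31e-08) = 1.064e+04 rad/s.
Step 3 — f₀ = ω₀/(2π) = 1693 Hz.
Step 4 — Series Q: Q = ω₀L/R = 1.064e+04·0.14/49.9 = 29.85.
Step 5 — 3dB bandwidth: Δω = ω₀/Q = 356.4 rad/s; BW = Δω/(2π) = 56.73 Hz.

(a) f₀ = 1693 Hz  (b) Q = 29.85  (c) BW = 56.73 Hz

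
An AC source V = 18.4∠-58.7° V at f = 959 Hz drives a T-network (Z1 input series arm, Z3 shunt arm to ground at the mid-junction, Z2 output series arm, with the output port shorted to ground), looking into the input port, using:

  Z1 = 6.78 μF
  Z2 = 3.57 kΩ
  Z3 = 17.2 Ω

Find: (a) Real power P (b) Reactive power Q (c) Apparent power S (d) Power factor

Step 1 — Angular frequency: ω = 2π·f = 2π·959 = 6026 rad/s.
Step 2 — Component impedances:
  Z1: Z = 1/(jωC) = -j/(ω·C) = 0 - j24.48 Ω
  Z2: Z = R = 3570 Ω
  Z3: Z = R = 17.2 Ω
Step 3 — With the output port shorted to ground, the output series arm Z2 runs from the junction to ground; the shunt arm Z3 also runs from the junction to ground. They appear in parallel: Z3 || Z2 = 17.12 Ω.
Step 4 — Series with input arm Z1: Z_in = Z1 + (Z3 || Z2) = 17.12 - j24.48 Ω = 29.87∠-55.0° Ω.
Step 5 — Source phasor: V = 18.4∠-58.7° V = 9.559 - j15.72 V.
Step 6 — Current: I = V / Z = 0.6148 - j0.03938 A = 0.616∠-3.7° A.
Step 7 — Complex power: S = V·I* = 6.496 - j9.289 VA.
Step 8 — Real power: P = Re(S) = 6.496 W.
Step 9 — Reactive power: Q = Im(S) = -9.289 VAR.
Step 10 — Apparent power: |S| = 11.33 VA.
Step 11 — Power factor: PF = P/|S| = 0.5731 (leading).

(a) P = 6.496 W  (b) Q = -9.289 VAR  (c) S = 11.33 VA  (d) PF = 0.5731 (leading)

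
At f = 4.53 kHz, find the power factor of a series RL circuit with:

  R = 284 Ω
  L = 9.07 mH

Step 1 — Angular frequency: ω = 2π·f = 2π·4530 = 2.846e+04 rad/s.
Step 2 — Component impedances:
  R: Z = R = 284 Ω
  L: Z = jωL = j·2.846e+04·0.00907 = 0 + j258.2 Ω
Step 3 — Series combination: Z_total = R + L = 284 + j258.2 Ω = 383.8∠42.3° Ω.
Step 4 — Power factor: PF = cos(φ) = Re(Z)/|Z| = 284/383.8 = 0.74.
Step 5 — Type: Im(Z) = 258.2 ⇒ lagging (phase φ = 42.3°).

PF = 0.74 (lagging, φ = 42.3°)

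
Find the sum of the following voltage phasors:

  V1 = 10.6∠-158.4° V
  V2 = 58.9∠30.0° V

Step 1 — Convert each phasor to rectangular form:
  V1 = 10.6·(cos(-158.4°) + j·sin(-158.4°)) = -9.856 - j3.902 V
  V2 = 58.9·(cos(30.0°) + j·sin(30.0°)) = 51.01 + j29.45 V
Step 2 — Sum components: V_total = 41.15 + j25.55 V.
Step 3 — Convert to polar: |V_total| = 48.44 V, ∠V_total = 31.8°.

V_total = 48.44∠31.8° V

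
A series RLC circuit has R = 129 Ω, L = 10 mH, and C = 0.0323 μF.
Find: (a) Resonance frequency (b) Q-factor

Step 1 — Resonance condition Im(Z)=0 gives ω₀ = 1/√(LC).
Step 2 — ω₀ = 1/√(0.01·3.23e-08) = 5.564e+04 rad/s.
Step 3 — f₀ = ω₀/(2π) = 8856 Hz.
Step 4 — Series Q: Q = ω₀L/R = 5.564e+04·0.01/129 = 4.313.

(a) f₀ = 8856 Hz  (b) Q = 4.313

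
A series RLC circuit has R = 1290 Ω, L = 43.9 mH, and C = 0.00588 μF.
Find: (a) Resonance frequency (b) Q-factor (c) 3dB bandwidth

Step 1 — Resonance: ω₀ = 1/√(LC) = 1/√(0.0439·5.88e-09) = 6.224e+04 rad/s.
Step 2 — f₀ = ω₀/(2π) = 9906 Hz.
Step 3 — Series Q: Q = ω₀L/R = 6.224e+04·0.0439/1290 = 2.118.
Step 4 — Bandwidth: Δω = ω₀/Q = 2.938e+04 rad/s; BW = Δω/(2π) = 4677 Hz.

(a) f₀ = 9906 Hz  (b) Q = 2.118  (c) BW = 4677 Hz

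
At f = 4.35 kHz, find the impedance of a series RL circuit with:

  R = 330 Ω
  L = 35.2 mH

Step 1 — Angular frequency: ω = 2π·f = 2π·4350 = 2.733e+04 rad/s.
Step 2 — Component impedances:
  R: Z = R = 330 Ω
  L: Z = jωL = j·2.733e+04·0.0352 = 0 + j962.1 Ω
Step 3 — Series combination: Z_total = R + L = 330 + j962.1 Ω = 1017∠71.1° Ω.

Z = 330 + j962.1 Ω = 1017∠71.1° Ω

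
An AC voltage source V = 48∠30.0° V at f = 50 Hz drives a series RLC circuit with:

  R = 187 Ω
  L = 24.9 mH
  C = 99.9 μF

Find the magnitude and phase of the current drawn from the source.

Step 1 — Angular frequency: ω = 2π·f = 2π·50 = 314.2 rad/s.
Step 2 — Component impedances:
  R: Z = R = 187 Ω
  L: Z = jωL = j·314.2·0.0249 = 0 + j7.823 Ω
  C: Z = 1/(jωC) = -j/(ω·C) = 0 - j31.86 Ω
Step 3 — Series combination: Z_total = R + L + C = 187 - j24.04 Ω = 188.5∠-7.3° Ω.
Step 4 — Source phasor: V = 48∠30.0° V = 41.57 + j24 V.
Step 5 — Ohm's law: I = V / Z_total = (41.57 + j24) / (187 - j24.04) = 0.2025 + j0.1544 A.
Step 6 — Convert to polar: |I| = 0.2546 A, ∠I = 37.3°.

I = 0.2546∠37.3° A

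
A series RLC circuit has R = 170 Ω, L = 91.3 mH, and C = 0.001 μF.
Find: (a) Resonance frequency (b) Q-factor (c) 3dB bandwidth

Step 1 — Resonance: ω₀ = 1/√(LC) = 1/√(0.0913·1e-09) = 1.047e+05 rad/s.
Step 2 — f₀ = ω₀/(2π) = 1.666e+04 Hz.
Step 3 — Series Q: Q = ω₀L/R = 1.047e+05·0.0913/170 = 56.21.
Step 4 — Bandwidth: Δω = ω₀/Q = 1862 rad/s; BW = Δω/(2π) = 296.3 Hz.

(a) f₀ = 1.666e+04 Hz  (b) Q = 56.21  (c) BW = 296.3 Hz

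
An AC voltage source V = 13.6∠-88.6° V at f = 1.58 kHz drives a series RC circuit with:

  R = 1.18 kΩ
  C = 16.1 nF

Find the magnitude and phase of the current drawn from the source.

Step 1 — Angular frequency: ω = 2π·f = 2π·1580 = 9927 rad/s.
Step 2 — Component impedances:
  R: Z = R = 1180 Ω
  C: Z = 1/(jωC) = -j/(ω·C) = 0 - j6257 Ω
Step 3 — Series combination: Z_total = R + C = 1180 - j6257 Ω = 6367∠-79.3° Ω.
Step 4 — Source phasor: V = 13.6∠-88.6° V = 0.3323 - j13.6 V.
Step 5 — Ohm's law: I = V / Z_total = (0.3323 - j13.6) / (1180 - j6257) = 0.002108 - j0.0003445 A.
Step 6 — Convert to polar: |I| = 0.002136 A, ∠I = -9.3°.

I = 0.002136∠-9.3° A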